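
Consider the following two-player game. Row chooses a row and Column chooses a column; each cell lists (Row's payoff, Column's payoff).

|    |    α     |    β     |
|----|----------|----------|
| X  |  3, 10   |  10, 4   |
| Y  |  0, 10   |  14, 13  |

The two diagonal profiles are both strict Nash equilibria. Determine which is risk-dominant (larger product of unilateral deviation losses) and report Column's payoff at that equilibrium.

At (X, α): Row loses 3 − 0 = 3 by deviating; Column loses 10 − 4 = 6. Product = 3·6 = 18.
At (Y, β): Row loses 14 − 10 = 4 by deviating; Column loses 13 − 10 = 3. Product = 4·3 = 12.
18 > 12, so (X, α) is risk-dominant. Column's payoff there is 10.

10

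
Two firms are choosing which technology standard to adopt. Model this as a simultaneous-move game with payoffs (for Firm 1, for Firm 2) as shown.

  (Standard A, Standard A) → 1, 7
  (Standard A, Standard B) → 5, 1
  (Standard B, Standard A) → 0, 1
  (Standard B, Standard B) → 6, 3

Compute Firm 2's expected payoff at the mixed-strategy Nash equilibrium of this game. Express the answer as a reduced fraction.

5/2

Firm 1 mixes with probability p on Standard A, chosen so Firm 2 is indifferent: 7p + 1(1−p) = 1p + 3(1−p) gives p = 1/4.
Firm 2's expected payoff is 7·1/4 + 1·3/4 = 5/2.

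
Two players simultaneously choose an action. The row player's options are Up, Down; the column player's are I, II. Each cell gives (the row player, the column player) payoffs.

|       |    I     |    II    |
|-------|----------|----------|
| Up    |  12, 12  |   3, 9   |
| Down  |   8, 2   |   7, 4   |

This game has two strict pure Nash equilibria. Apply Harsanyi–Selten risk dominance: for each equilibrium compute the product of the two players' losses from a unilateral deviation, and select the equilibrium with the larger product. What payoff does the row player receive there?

At (Up, I): the row player loses 12 − 8 = 4 by deviating; the column player loses 12 − 9 = 3. Product = 4·3 = 12.
At (Down, II): the row player loses 7 − 3 = 4 by deviating; the column player loses 4 − 2 = 2. Product = 4·2 = 8.
12 > 8, so (Up, I) is risk-dominant. The row player's payoff there is 12.

12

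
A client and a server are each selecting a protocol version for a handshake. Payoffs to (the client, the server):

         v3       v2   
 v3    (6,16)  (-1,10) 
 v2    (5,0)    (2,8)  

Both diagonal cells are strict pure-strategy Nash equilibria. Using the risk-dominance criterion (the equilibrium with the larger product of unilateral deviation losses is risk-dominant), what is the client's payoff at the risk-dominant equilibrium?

At both v3: the client loses 6 − 5 = 1 by deviating; the server loses 16 − 10 = 6. Product = 1·6 = 6.
At both v2: the client loses 2 − (-1) = 3 by deviating; the server loses 8 − 0 = 8. Product = 3·8 = 24.
24 > 6, so both v2 is risk-dominant. The client's payoff there is 2.

2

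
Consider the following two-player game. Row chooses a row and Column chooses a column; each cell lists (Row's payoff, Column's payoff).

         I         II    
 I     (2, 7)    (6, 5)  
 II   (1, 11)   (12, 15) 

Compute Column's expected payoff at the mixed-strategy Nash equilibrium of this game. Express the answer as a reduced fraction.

25/3

Row mixes with probability p on I, chosen so Column is indifferent: 7p + 11(1−p) = 5p + 15(1−p) gives p = 2/3.
Column's expected payoff is 7·2/3 + 11·1/3 = 25/3.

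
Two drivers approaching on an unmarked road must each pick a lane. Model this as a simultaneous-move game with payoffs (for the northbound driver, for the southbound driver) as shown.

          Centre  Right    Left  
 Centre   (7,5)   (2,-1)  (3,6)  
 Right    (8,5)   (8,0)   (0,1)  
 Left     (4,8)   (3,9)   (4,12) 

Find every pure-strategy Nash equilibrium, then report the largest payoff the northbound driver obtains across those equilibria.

(Right, Centre) is a pure NE (the northbound driver: 8 ≥ 7; the southbound driver: 5 ≥ 1). The northbound driver gets 8.
Both Left is a pure NE (the northbound driver: 4 ≥ 3; the southbound driver: 12 ≥ 9). The northbound driver gets 4.
Every other cell has a profitable deviation for at least one player. Highest of {8, 4} is 8.

8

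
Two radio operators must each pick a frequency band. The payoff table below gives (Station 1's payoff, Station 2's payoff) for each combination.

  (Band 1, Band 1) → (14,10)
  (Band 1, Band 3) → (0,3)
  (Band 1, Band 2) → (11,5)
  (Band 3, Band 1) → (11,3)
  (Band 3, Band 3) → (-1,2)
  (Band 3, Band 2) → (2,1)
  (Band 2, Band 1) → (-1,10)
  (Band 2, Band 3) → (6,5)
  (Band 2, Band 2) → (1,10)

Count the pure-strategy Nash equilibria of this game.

1

Both Band 1: Station 1 gets 14 (best alternative 11); Station 2 gets 10 (best alternative 5). Neither deviates — NE.
Both Band 3 is not a NE: Station 1 would switch to Band 2 (6 > -1).
No other cell survives both best-response checks, so there is 1 pure NE.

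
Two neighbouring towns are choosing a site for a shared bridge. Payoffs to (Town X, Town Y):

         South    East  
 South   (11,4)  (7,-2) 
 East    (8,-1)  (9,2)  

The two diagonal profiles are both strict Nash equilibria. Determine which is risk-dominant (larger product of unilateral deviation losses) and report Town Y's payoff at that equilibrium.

At both South: Town X loses 11 − 8 = 3 by deviating; Town Y loses 4 − (-2) = 6. Product = 3·6 = 18.
At both East: Town X loses 9 − 7 = 2 by deviating; Town Y loses 2 − (-1) = 3. Product = 2·3 = 6.
18 > 6, so both South is risk-dominant. Town Y's payoff there is 4.

4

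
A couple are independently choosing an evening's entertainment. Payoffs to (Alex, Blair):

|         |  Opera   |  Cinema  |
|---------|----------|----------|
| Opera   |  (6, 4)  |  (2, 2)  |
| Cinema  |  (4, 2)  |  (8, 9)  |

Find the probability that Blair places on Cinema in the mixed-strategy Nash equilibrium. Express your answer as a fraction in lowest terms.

Blair's mix q on Opera must make Alex indifferent between Opera and Cinema.
Alex's payoff from Opera: 6q + 2(1−q). From Cinema: 4q + 8(1−q).
Set equal: 2q = 6(1−q) → q = 6/8 = 3/4.
Probability on Cinema is 1 − 3/4 = 1/4.

1/4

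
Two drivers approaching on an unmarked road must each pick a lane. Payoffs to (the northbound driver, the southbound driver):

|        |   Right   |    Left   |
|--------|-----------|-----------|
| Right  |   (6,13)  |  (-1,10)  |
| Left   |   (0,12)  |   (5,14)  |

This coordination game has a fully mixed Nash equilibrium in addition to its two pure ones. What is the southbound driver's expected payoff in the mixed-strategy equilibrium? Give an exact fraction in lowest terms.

The northbound driver mixes with probability p on Right, chosen so the southbound driver is indifferent: 13p + 12(1−p) = 10p + 14(1−p) gives p = 2/5.
The southbound driver's expected payoff is 13·2/5 + 12·3/5 = 62/5.

62/5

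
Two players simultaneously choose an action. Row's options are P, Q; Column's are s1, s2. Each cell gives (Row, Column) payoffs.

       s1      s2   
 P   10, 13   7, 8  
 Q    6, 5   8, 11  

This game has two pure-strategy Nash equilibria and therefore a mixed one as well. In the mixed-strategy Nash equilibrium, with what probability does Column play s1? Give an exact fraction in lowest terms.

1/5

Column's mix q on s1 must make Row indifferent between P and Q.
Row's payoff from P: 10q + 7(1−q). From Q: 6q + 8(1−q).
Set equal: 4q = 1(1−q) → q = 1/5.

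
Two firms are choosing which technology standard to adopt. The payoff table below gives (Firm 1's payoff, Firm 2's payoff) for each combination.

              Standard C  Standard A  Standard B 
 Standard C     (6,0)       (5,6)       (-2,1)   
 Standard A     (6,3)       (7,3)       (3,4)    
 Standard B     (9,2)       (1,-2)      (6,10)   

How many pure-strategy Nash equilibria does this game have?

Both Standard B: Firm 1 gets 6 (best alternative 3); Firm 2 gets 10 (best alternative 2). Neither deviates — NE.
Both Standard A is not a NE: Firm 2 would switch to Standard B (4 > 3).
No other cell survives both best-response checks, so there is 1 pure NE.

1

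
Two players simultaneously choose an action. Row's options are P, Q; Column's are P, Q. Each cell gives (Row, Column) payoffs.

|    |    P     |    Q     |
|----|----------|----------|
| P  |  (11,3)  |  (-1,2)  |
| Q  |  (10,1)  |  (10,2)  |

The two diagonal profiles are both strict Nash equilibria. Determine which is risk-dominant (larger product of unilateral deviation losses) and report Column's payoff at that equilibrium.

At both P: Row loses 11 − 10 = 1 by deviating; Column loses 3 − 2 = 1. Product = 1·1 = 1.
At both Q: Row loses 10 − (-1) = 11 by deviating; Column loses 2 − 1 = 1. Product = 11·1 = 11.
11 > 1, so both Q is risk-dominant. Column's payoff there is 2.

2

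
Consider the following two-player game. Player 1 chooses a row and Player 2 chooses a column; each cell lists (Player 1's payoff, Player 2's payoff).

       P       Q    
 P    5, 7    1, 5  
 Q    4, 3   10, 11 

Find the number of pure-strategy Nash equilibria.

Both P: Player 1 gets 5 (best alternative 4); Player 2 gets 7 (best alternative 5). Neither deviates — NE.
Both Q: Player 1 gets 10 (best alternative 1); Player 2 gets 11 (best alternative 3). Neither deviates — NE.
(P, Q) is not a NE: Player 1 would switch to Q (10 > 1).
No other cell survives both best-response checks, so there are 2 pure NE.

2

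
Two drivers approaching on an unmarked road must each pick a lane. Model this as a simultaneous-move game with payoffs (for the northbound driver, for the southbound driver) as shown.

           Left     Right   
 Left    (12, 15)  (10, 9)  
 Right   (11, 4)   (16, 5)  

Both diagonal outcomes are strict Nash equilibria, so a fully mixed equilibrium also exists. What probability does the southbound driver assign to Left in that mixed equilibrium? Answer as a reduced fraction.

The southbound driver's mix q on Left must make the northbound driver indifferent between Left and Right.
The northbound driver's payoff from Left: 12q + 10(1−q). From Right: 11q + 16(1−q).
Set equal: 1q = 6(1−q) → q = 6/7.

6/7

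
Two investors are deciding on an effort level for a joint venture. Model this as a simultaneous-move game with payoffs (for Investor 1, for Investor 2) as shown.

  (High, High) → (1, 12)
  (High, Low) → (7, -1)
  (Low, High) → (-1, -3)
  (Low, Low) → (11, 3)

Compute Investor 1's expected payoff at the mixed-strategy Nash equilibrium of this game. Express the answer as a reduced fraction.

Investor 2 mixes with probability q on High, chosen so Investor 1 is indifferent: 1q + 7(1−q) = (-1)q + 11(1−q) gives q = 2/3.
Investor 1's expected payoff (from either row, since indifferent) is 1·2/3 + 7·1/3 = 3.

3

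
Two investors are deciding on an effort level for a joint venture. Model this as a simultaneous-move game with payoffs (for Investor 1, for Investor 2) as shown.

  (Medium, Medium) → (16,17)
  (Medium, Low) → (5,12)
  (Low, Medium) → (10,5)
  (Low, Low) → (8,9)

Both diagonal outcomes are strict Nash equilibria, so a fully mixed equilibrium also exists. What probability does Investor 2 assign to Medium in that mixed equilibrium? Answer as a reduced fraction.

1/3

Investor 2's mix q on Medium must make Investor 1 indifferent between Medium and Low.
Investor 1's payoff from Medium: 16q + 5(1−q). From Low: 10q + 8(1−q).
Set equal: 6q = 3(1−q) → q = 3/9 = 1/3.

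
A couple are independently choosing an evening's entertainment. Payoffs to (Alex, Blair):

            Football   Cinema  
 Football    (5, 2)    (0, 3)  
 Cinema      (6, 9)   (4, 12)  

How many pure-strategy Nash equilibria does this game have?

Both Cinema: Alex gets 4 (best alternative 0); Blair gets 12 (best alternative 9). Neither deviates — NE.
Both Football is not a NE: Alex would switch to Cinema (6 > 5).
No other cell survives both best-response checks, so there is 1 pure NE.

1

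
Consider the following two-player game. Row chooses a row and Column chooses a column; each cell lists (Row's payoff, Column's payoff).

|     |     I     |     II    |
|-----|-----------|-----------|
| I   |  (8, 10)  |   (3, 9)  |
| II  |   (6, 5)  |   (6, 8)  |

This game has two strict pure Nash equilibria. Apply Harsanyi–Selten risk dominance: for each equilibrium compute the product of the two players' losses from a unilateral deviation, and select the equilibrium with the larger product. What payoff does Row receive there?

At both I: Row loses 8 − 6 = 2 by deviating; Column loses 10 − 9 = 1. Product = 2·1 = 2.
At both II: Row loses 6 − 3 = 3 by deviating; Column loses 8 − 5 = 3. Product = 3·3 = 9.
9 > 2, so both II is risk-dominant. Row's payoff there is 6.

6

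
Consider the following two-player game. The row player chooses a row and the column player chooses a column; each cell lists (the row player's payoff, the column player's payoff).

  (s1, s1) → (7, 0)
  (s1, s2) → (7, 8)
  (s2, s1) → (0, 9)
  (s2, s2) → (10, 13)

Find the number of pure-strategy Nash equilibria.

Both s2: the row player gets 10 (best alternative 7); the column player gets 13 (best alternative 9). Neither deviates — NE.
Both s1 is not a NE: the column player would switch to s2 (8 > 0).
No other cell survives both best-response checks, so there is 1 pure NE.

1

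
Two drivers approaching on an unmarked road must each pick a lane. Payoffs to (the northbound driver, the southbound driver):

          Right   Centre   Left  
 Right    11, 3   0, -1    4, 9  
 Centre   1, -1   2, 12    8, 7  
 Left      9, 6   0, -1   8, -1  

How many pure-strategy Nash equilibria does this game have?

Both Centre: the northbound driver gets 2 (best alternative 0); the southbound driver gets 12 (best alternative 7). Neither deviates — NE.
Both Left is not a NE: the southbound driver would switch to Right (6 > -1).
No other cell survives both best-response checks, so there is 1 pure NE.

1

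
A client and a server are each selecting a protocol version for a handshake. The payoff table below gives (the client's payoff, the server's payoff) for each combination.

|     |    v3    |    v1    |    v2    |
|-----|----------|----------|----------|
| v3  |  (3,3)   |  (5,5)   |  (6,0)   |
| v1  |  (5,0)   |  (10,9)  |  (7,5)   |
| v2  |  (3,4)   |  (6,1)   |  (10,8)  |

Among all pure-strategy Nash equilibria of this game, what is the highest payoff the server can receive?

9

Both v1 is a pure NE (the client: 10 ≥ 6; the server: 9 ≥ 5). The server gets 9.
Both v2 is a pure NE (the client: 10 ≥ 7; the server: 8 ≥ 4). The server gets 8.
Every other cell has a profitable deviation for at least one player. Highest of {9, 8} is 9.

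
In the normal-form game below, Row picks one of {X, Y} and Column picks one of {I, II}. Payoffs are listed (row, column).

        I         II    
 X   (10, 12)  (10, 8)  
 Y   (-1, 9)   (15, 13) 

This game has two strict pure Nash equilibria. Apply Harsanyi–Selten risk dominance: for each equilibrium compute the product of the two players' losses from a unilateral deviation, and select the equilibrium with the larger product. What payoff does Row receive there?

10

At (X, I): Row loses 10 − (-1) = 11 by deviating; Column loses 12 − 8 = 4. Product = 11·4 = 44.
At (Y, II): Row loses 15 − 10 = 5 by deviating; Column loses 13 − 9 = 4. Product = 5·4 = 20.
44 > 20, so (X, I) is risk-dominant. Row's payoff there is 10.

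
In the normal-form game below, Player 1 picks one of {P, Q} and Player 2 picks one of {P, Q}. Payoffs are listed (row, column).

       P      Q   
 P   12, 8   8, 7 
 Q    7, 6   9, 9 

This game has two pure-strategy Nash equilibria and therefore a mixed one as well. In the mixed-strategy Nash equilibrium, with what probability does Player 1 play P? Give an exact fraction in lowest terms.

Player 1's mix p on P must make Player 2 indifferent between P and Q.
Player 2's payoff from P: 8p + 6(1−p). From Q: 7p + 9(1−p).
Set equal: 1p = 3(1−p) → p = 3/4.

3/4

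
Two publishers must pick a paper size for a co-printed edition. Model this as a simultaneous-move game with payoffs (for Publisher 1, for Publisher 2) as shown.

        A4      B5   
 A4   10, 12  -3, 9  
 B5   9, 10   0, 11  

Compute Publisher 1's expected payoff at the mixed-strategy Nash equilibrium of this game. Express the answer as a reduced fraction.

Publisher 2 mixes with probability q on A4, chosen so Publisher 1 is indifferent: 10q + (-3)(1−q) = 9q + 0(1−q) gives q = 3/4.
Publisher 1's expected payoff (from either row, since indifferent) is 10·3/4 + (-3)·1/4 = 27/4.

27/4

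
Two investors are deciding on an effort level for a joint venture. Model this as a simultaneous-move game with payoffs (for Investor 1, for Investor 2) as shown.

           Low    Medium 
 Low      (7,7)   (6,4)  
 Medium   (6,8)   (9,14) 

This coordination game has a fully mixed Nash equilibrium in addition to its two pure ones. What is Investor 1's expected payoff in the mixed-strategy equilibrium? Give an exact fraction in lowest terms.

27/4

Investor 2 mixes with probability q on Low, chosen so Investor 1 is indifferent: 7q + 6(1−q) = 6q + 9(1−q) gives q = 3/4.
Investor 1's expected payoff (from either row, since indifferent) is 7·3/4 + 6·1/4 = 27/4.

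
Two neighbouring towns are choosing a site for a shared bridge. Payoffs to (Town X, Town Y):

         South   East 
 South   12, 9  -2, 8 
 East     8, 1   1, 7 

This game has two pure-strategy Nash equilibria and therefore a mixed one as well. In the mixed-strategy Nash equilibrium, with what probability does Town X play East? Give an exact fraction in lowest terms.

Town X's mix p on South must make Town Y indifferent between South and East.
Town Y's payoff from South: 9p + 1(1−p). From East: 8p + 7(1−p).
Set equal: 1p = 6(1−p) → p = 6/7.
Probability on East is 1 − 6/7 = 1/7.

1/7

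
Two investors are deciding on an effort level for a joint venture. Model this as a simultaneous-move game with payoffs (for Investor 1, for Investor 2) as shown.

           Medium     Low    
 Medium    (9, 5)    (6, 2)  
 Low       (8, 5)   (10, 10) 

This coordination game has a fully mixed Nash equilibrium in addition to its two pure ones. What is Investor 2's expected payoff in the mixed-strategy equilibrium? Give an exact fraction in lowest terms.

5

Investor 1 mixes with probability p on Medium, chosen so Investor 2 is indifferent: 5p + 5(1−p) = 2p + 10(1−p) gives p = 5/8.
Investor 2's expected payoff is 5·5/8 + 5·3/8 = 5.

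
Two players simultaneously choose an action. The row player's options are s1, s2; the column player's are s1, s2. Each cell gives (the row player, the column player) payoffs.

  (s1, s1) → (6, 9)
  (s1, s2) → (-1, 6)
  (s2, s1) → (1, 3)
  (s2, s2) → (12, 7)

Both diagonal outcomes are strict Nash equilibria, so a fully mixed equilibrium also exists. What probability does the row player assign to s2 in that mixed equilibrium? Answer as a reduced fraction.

3/7

The row player's mix p on s1 must make the column player indifferent between s1 and s2.
The column player's payoff from s1: 9p + 3(1−p). From s2: 6p + 7(1−p).
Set equal: 3p = 4(1−p) → p = 4/7.
Probability on s2 is 1 − 4/7 = 3/7.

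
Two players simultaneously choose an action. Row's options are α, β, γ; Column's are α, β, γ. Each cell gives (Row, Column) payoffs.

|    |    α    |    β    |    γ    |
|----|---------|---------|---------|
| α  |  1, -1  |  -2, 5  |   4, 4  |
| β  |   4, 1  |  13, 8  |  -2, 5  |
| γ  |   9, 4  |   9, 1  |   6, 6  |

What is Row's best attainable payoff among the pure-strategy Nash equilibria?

13

Both β is a pure NE (Row: 13 ≥ 9; Column: 8 ≥ 5). Row gets 13.
Both γ is a pure NE (Row: 6 ≥ 4; Column: 6 ≥ 4). Row gets 6.
Every other cell has a profitable deviation for at least one player. Highest of {13, 6} is 13.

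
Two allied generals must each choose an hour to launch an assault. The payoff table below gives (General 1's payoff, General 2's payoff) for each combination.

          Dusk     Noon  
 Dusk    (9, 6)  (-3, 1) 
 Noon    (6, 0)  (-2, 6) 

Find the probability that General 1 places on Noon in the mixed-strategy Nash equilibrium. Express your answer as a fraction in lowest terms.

5/11

General 1's mix p on Dusk must make General 2 indifferent between Dusk and Noon.
General 2's payoff from Dusk: 6p + 0(1−p). From Noon: 1p + 6(1−p).
Set equal: 5p = 6(1−p) → p = 6/11.
Probability on Noon is 1 − 6/11 = 5/11.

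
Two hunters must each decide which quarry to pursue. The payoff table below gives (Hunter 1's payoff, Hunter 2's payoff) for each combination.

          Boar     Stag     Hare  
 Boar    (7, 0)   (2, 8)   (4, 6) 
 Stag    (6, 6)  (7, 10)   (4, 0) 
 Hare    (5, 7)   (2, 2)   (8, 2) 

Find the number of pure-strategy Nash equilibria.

Both Stag: Hunter 1 gets 7 (best alternative 2); Hunter 2 gets 10 (best alternative 6). Neither deviates — NE.
Both Boar is not a NE: Hunter 2 would switch to Stag (8 > 0).
No other cell survives both best-response checks, so there is 1 pure NE.

1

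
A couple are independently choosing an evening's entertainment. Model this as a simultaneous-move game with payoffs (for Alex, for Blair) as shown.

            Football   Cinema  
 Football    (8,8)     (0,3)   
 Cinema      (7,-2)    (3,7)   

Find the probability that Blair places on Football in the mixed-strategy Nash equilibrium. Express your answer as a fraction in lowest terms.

Blair's mix q on Football must make Alex indifferent between Football and Cinema.
Alex's payoff from Football: 8q + 0(1−q). From Cinema: 7q + 3(1−q).
Set equal: 1q = 3(1−q) → q = 3/4.

3/4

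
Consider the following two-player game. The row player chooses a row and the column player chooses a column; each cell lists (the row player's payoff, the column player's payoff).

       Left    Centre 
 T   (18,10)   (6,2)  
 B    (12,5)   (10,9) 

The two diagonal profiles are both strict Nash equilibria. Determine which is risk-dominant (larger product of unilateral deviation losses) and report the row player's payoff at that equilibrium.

18

At (T, Left): the row player loses 18 − 12 = 6 by deviating; the column player loses 10 − 2 = 8. Product = 6·8 = 48.
At (B, Centre): the row player loses 10 − 6 = 4 by deviating; the column player loses 9 − 5 = 4. Product = 4·4 = 16.
48 > 16, so (T, Left) is risk-dominant. The row player's payoff there is 18.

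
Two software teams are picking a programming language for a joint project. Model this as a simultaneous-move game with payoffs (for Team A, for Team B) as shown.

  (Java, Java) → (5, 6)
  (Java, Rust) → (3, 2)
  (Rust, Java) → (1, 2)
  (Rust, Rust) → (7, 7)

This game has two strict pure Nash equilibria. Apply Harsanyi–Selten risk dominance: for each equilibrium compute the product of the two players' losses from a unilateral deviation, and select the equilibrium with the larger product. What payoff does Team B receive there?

7

At both Java: Team A loses 5 − 1 = 4 by deviating; Team B loses 6 − 2 = 4. Product = 4·4 = 16.
At both Rust: Team A loses 7 − 3 = 4 by deviating; Team B loses 7 − 2 = 5. Product = 4·5 = 20.
20 > 16, so both Rust is risk-dominant. Team B's payoff there is 7.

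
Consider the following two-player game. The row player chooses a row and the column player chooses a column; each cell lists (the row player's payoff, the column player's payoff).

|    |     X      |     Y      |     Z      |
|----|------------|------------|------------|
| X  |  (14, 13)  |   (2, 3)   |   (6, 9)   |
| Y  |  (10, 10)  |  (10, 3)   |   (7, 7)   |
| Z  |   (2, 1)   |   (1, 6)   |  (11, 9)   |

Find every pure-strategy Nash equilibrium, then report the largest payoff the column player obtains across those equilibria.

13

Both X is a pure NE (the row player: 14 ≥ 10; the column player: 13 ≥ 9). The column player gets 13.
Both Z is a pure NE (the row player: 11 ≥ 7; the column player: 9 ≥ 6). The column player gets 9.
Every other cell has a profitable deviation for at least one player. Highest of {13, 9} is 13.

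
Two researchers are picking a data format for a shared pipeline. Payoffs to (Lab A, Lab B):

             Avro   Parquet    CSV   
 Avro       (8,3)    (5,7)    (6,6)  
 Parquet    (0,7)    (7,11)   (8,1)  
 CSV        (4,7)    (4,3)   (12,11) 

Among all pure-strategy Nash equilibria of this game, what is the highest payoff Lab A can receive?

Both Parquet is a pure NE (Lab A: 7 ≥ 5; Lab B: 11 ≥ 7). Lab A gets 7.
Both CSV is a pure NE (Lab A: 12 ≥ 8; Lab B: 11 ≥ 7). Lab A gets 12.
Every other cell has a profitable deviation for at least one player. Highest of {7, 12} is 12.

12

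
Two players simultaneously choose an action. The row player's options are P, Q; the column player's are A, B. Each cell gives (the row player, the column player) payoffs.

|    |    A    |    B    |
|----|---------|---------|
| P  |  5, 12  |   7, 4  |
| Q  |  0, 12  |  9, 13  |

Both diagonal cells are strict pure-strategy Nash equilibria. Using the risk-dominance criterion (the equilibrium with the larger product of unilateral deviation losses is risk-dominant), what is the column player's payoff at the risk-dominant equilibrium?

At (P, A): the row player loses 5 − 0 = 5 by deviating; the column player loses 12 − 4 = 8. Product = 5·8 = 40.
At (Q, B): the row player loses 9 − 7 = 2 by deviating; the column player loses 13 − 12 = 1. Product = 2·1 = 2.
40 > 2, so (P, A) is risk-dominant. The column player's payoff there is 12.

12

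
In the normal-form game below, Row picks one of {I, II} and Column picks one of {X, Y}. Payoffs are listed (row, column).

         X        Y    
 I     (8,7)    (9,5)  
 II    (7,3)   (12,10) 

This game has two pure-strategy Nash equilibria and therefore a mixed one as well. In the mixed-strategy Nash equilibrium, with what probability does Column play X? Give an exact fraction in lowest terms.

3/4

Column's mix q on X must make Row indifferent between I and II.
Row's payoff from I: 8q + 9(1−q). From II: 7q + 12(1−q).
Set equal: 1q = 3(1−q) → q = 3/4.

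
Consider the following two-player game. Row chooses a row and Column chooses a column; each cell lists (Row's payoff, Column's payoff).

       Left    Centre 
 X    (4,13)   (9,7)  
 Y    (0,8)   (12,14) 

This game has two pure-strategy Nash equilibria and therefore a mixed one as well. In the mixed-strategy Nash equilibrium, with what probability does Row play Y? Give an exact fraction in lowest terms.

Row's mix p on X must make Column indifferent between Left and Centre.
Column's payoff from Left: 13p + 8(1−p). From Centre: 7p + 14(1−p).
Set equal: 6p = 6(1−p) → p = 6/12 = 1/2.
Probability on Y is 1 − 1/2 = 1/2.

1/2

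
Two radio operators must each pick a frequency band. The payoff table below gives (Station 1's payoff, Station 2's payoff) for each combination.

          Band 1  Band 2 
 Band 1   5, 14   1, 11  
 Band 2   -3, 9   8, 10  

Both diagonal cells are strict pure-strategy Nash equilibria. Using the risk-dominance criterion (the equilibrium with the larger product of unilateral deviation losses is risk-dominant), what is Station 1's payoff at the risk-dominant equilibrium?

At both Band 1: Station 1 loses 5 − (-3) = 8 by deviating; Station 2 loses 14 − 11 = 3. Product = 8·3 = 24.
At both Band 2: Station 1 loses 8 − 1 = 7 by deviating; Station 2 loses 10 − 9 = 1. Product = 7·1 = 7.
24 > 7, so both Band 1 is risk-dominant. Station 1's payoff there is 5.

5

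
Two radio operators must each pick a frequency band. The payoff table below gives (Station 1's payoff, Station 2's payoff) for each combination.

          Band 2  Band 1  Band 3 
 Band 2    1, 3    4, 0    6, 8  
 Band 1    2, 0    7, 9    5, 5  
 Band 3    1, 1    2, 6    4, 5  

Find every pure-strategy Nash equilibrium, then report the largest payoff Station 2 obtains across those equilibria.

(Band 2, Band 3) is a pure NE (Station 1: 6 ≥ 5; Station 2: 8 ≥ 3). Station 2 gets 8.
Both Band 1 is a pure NE (Station 1: 7 ≥ 4; Station 2: 9 ≥ 5). Station 2 gets 9.
Every other cell has a profitable deviation for at least one player. Highest of {8, 9} is 9.

9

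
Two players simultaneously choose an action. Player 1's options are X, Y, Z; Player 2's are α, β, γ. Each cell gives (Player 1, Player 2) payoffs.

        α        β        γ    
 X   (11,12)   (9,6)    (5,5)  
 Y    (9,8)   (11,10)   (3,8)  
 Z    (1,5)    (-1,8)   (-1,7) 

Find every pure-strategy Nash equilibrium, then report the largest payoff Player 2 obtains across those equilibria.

(X, α) is a pure NE (Player 1: 11 ≥ 9; Player 2: 12 ≥ 6). Player 2 gets 12.
(Y, β) is a pure NE (Player 1: 11 ≥ 9; Player 2: 10 ≥ 8). Player 2 gets 10.
Every other cell has a profitable deviation for at least one player. Highest of {12, 10} is 12.

12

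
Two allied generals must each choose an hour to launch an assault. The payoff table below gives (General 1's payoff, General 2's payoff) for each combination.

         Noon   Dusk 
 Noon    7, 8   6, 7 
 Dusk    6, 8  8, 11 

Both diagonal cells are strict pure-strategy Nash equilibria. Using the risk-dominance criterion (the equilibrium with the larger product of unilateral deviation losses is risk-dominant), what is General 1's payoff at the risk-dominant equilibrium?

8

At both Noon: General 1 loses 7 − 6 = 1 by deviating; General 2 loses 8 − 7 = 1. Product = 1·1 = 1.
At both Dusk: General 1 loses 8 − 6 = 2 by deviating; General 2 loses 11 − 8 = 3. Product = 2·3 = 6.
6 > 1, so both Dusk is risk-dominant. General 1's payoff there is 8.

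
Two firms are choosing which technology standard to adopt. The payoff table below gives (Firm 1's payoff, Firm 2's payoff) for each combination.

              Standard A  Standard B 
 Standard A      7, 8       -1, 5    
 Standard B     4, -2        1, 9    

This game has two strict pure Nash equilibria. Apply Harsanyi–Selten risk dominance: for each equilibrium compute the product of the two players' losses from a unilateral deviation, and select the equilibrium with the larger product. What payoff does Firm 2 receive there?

9

At both Standard A: Firm 1 loses 7 − 4 = 3 by deviating; Firm 2 loses 8 − 5 = 3. Product = 3·3 = 9.
At both Standard B: Firm 1 loses 1 − (-1) = 2 by deviating; Firm 2 loses 9 − (-2) = 11. Product = 2·11 = 22.
22 > 9, so both Standard B is risk-dominant. Firm 2's payoff there is 9.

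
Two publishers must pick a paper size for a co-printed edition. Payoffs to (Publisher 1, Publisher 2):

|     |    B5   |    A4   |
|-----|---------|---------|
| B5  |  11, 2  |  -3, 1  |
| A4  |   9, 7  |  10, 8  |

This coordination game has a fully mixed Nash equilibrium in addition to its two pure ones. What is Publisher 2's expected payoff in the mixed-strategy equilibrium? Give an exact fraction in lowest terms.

Publisher 1 mixes with probability p on B5, chosen so Publisher 2 is indifferent: 2p + 7(1−p) = 1p + 8(1−p) gives p = 1/2.
Publisher 2's expected payoff is 2·1/2 + 7·1/2 = 9/2.

9/2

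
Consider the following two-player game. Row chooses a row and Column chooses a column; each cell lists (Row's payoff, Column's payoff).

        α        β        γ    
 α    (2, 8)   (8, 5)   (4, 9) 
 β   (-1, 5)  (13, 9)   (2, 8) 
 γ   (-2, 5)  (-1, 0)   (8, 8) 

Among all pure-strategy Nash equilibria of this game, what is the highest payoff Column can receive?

9

Both β is a pure NE (Row: 13 ≥ 8; Column: 9 ≥ 8). Column gets 9.
Both γ is a pure NE (Row: 8 ≥ 4; Column: 8 ≥ 5). Column gets 8.
Every other cell has a profitable deviation for at least one player. Highest of {9, 8} is 9.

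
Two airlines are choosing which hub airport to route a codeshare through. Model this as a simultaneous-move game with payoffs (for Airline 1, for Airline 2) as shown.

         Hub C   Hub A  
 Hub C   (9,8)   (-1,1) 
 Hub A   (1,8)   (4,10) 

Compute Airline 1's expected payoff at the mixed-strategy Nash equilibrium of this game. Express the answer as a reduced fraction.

37/13

Airline 2 mixes with probability q on Hub C, chosen so Airline 1 is indifferent: 9q + (-1)(1−q) = 1q + 4(1−q) gives q = 5/13.
Airline 1's expected payoff (from either row, since indifferent) is 9·5/13 + (-1)·8/13 = 37/13.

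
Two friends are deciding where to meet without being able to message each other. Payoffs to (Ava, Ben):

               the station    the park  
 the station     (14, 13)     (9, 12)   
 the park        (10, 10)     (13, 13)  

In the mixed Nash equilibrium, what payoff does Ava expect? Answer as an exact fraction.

Ben mixes with probability q on the station, chosen so Ava is indifferent: 14q + 9(1−q) = 10q + 13(1−q) gives q = 1/2.
Ava's expected payoff (from either row, since indifferent) is 14·1/2 + 9·1/2 = 23/2.

23/2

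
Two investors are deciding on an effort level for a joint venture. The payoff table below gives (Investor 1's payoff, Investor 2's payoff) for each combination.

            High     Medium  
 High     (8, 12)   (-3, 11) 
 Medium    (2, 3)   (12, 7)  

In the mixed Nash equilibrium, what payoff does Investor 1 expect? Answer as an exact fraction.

34/7

Investor 2 mixes with probability q on High, chosen so Investor 1 is indifferent: 8q + (-3)(1−q) = 2q + 12(1−q) gives q = 5/7.
Investor 1's expected payoff (from either row, since indifferent) is 8·5/7 + (-3)·2/7 = 34/7.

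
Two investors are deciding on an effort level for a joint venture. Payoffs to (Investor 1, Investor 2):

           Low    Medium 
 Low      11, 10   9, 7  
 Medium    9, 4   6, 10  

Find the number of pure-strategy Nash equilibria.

1

Both Low: Investor 1 gets 11 (best alternative 9); Investor 2 gets 10 (best alternative 7). Neither deviates — NE.
Both Medium is not a NE: Investor 1 would switch to Low (9 > 6).
No other cell survives both best-response checks, so there is 1 pure NE.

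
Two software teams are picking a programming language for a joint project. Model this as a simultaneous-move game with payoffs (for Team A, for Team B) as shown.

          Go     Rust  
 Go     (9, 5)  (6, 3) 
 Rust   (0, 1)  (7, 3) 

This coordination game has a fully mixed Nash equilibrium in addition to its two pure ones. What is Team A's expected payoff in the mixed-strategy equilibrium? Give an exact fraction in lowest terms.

Team B mixes with probability q on Go, chosen so Team A is indifferent: 9q + 6(1−q) = 0q + 7(1−q) gives q = 1/10.
Team A's expected payoff (from either row, since indifferent) is 9·1/10 + 6·9/10 = 63/10.

63/10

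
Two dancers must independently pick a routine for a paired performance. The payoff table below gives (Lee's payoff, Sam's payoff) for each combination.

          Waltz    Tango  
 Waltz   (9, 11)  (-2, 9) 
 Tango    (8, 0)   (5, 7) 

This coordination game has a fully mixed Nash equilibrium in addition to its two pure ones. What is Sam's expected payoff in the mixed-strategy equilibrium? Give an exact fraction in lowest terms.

Lee mixes with probability p on Waltz, chosen so Sam is indifferent: 11p + 0(1−p) = 9p + 7(1−p) gives p = 7/9.
Sam's expected payoff is 11·7/9 + 0·2/9 = 77/9.

77/9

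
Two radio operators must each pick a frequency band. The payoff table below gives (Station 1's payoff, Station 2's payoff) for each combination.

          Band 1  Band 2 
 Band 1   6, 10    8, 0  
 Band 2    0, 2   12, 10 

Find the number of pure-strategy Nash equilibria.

Both Band 1: Station 1 gets 6 (best alternative 0); Station 2 gets 10 (best alternative 0). Neither deviates — NE.
Both Band 2: Station 1 gets 12 (best alternative 8); Station 2 gets 10 (best alternative 2). Neither deviates — NE.
(Band 1, Band 2) is not a NE: Station 1 would switch to Band 2 (12 > 8).
No other cell survives both best-response checks, so there are 2 pure NE.

2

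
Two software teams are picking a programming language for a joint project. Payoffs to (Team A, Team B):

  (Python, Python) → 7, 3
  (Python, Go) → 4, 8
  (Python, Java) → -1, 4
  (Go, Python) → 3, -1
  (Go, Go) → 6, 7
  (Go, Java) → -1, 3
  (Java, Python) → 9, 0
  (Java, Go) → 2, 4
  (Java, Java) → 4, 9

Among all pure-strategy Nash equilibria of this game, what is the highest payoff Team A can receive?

6

Both Go is a pure NE (Team A: 6 ≥ 4; Team B: 7 ≥ 3). Team A gets 6.
Both Java is a pure NE (Team A: 4 ≥ -1; Team B: 9 ≥ 4). Team A gets 4.
Every other cell has a profitable deviation for at least one player. Highest of {6, 4} is 6.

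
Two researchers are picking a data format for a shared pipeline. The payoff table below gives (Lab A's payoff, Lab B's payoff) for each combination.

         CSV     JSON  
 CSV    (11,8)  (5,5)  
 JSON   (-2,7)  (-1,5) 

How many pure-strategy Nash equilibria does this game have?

1

Both CSV: Lab A gets 11 (best alternative -2); Lab B gets 8 (best alternative 5). Neither deviates — NE.
Both JSON is not a NE: Lab A would switch to CSV (5 > -1).
No other cell survives both best-response checks, so there is 1 pure NE.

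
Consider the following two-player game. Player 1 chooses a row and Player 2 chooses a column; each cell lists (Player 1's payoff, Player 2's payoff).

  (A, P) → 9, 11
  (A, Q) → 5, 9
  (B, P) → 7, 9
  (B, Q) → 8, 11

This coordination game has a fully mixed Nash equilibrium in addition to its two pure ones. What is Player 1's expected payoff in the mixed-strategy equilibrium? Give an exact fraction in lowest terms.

37/5

Player 2 mixes with probability q on P, chosen so Player 1 is indifferent: 9q + 5(1−q) = 7q + 8(1−q) gives q = 3/5.
Player 1's expected payoff (from either row, since indifferent) is 9·3/5 + 5·2/5 = 37/5.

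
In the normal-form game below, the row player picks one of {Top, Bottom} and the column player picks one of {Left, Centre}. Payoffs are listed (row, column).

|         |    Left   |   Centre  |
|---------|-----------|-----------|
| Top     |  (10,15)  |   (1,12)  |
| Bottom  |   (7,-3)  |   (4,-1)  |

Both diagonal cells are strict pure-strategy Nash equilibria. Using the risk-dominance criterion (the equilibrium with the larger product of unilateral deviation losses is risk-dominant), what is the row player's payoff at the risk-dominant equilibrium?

At (Top, Left): the row player loses 10 − 7 = 3 by deviating; the column player loses 15 − 12 = 3. Product = 3·3 = 9.
At (Bottom, Centre): the row player loses 4 − 1 = 3 by deviating; the column player loses -1 − (-3) = 2. Product = 3·2 = 6.
9 > 6, so (Top, Left) is risk-dominant. The row player's payoff there is 10.

10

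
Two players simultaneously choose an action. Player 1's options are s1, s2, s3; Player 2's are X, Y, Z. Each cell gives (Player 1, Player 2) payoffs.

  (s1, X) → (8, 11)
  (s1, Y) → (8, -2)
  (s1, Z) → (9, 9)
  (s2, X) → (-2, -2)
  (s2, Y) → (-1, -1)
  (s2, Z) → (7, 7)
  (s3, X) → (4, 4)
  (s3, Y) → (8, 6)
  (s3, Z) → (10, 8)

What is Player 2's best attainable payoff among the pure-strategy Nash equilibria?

(s1, X) is a pure NE (Player 1: 8 ≥ 4; Player 2: 11 ≥ 9). Player 2 gets 11.
(s3, Z) is a pure NE (Player 1: 10 ≥ 9; Player 2: 8 ≥ 6). Player 2 gets 8.
Every other cell has a profitable deviation for at least one player. Highest of {11, 8} is 11.

11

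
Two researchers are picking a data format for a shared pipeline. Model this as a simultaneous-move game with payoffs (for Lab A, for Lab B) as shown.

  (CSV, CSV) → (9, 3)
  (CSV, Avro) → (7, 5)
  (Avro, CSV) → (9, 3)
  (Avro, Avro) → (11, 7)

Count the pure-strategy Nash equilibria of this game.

Both Avro: Lab A gets 11 (best alternative 7); Lab B gets 7 (best alternative 3). Neither deviates — NE.
Both CSV is not a NE: Lab B would switch to Avro (5 > 3).
No other cell survives both best-response checks, so there is 1 pure NE.

1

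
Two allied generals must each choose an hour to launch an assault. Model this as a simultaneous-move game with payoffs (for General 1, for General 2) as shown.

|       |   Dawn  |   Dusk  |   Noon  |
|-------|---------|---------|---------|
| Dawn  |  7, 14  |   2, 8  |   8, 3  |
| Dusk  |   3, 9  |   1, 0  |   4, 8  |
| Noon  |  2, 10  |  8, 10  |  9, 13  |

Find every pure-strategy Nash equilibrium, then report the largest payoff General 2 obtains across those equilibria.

14

Both Dawn is a pure NE (General 1: 7 ≥ 3; General 2: 14 ≥ 8). General 2 gets 14.
Both Noon is a pure NE (General 1: 9 ≥ 8; General 2: 13 ≥ 10). General 2 gets 13.
Every other cell has a profitable deviation for at least one player. Highest of {14, 13} is 14.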